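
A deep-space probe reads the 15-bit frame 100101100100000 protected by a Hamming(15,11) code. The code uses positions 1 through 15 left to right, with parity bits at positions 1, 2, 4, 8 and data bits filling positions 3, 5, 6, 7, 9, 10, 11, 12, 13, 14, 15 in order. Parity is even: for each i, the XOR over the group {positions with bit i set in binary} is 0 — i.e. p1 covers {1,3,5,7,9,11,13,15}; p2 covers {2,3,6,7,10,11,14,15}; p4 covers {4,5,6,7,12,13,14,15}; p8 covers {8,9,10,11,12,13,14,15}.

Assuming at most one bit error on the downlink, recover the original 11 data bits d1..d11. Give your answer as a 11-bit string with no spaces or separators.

s1 (pos 1,3,5,7,9,11,13,15): 1⊕0⊕0⊕1⊕0⊕0⊕0⊕0 = 0
s2 (pos 2,3,6,7,10,11,14,15): 0⊕0⊕1⊕1⊕1⊕0⊕0⊕0 = 1
s4 (pos 4,5,6,7,12,13,14,15): 1⊕0⊕1⊕1⊕0⊕0⊕0⊕0 = 1
s8 (pos 8,9,10,11,12,13,14,15): 0⊕0⊕1⊕0⊕0⊕0⊕0⊕0 = 1
Syndrome s8…s1 = 1110 → error at position 14.
Flip position 14: 100101100100000 → 100101100100010
Read data bits from positions 3,5,6,7,9,10,11,12,13,14,15: 00110100010

00110100010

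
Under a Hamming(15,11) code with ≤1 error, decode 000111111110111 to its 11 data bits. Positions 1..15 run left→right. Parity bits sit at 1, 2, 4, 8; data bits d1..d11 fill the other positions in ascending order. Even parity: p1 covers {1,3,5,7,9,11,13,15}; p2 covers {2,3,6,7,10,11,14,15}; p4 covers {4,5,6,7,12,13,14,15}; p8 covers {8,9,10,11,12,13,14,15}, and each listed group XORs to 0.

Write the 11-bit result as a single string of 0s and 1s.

01111111111

s1 (pos 1,3,5,7,9,11,13,15): 0⊕0⊕1⊕1⊕1⊕1⊕1⊕1 = 0
s2 (pos 2,3,6,7,10,11,14,15): 0⊕0⊕1⊕1⊕1⊕1⊕1⊕1 = 0
s4 (pos 4,5,6,7,12,13,14,15): 1⊕1⊕1⊕1⊕0⊕1⊕1⊕1 = 1
s8 (pos 8,9,10,11,12,13,14,15): 1⊕1⊕1⊕1⊕0⊕1⊕1⊕1 = 1
Syndrome s8…s1 = 1100 → error at position 12.
Flip position 12: 000111111110111 → 000111111111111
Read data bits from positions 3,5,6,7,9,10,11,12,13,14,15: 01111111111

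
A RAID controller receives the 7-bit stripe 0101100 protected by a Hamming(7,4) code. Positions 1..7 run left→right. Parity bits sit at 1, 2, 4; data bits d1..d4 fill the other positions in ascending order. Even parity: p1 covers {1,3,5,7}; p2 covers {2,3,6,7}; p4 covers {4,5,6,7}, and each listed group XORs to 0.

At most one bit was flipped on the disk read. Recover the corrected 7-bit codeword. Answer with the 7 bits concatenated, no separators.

0111100

s1 (pos 1,3,5,7): 0⊕0⊕1⊕0 = 1
s2 (pos 2,3,6,7): 1⊕0⊕0⊕0 = 1
s4 (pos 4,5,6,7): 1⊕1⊕0⊕0 = 0
Syndrome s4…s1 = 011 → error at position 3.
Flip position 3: 0101100 → 0111100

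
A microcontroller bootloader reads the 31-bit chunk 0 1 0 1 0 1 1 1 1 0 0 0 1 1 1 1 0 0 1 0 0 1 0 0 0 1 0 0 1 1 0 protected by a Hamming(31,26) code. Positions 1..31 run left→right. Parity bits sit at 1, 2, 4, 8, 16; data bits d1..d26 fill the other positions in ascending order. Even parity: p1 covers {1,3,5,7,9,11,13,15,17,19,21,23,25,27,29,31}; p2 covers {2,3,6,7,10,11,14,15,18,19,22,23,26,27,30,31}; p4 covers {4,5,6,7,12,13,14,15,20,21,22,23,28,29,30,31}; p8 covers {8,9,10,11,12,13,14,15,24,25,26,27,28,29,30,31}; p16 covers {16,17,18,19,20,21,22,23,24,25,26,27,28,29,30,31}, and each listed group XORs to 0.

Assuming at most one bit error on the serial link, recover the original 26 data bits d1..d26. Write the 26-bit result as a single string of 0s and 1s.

s1 (pos 1,3,5,7,9,11,13,15,17,19,21,23,25,27,29,31): 0⊕0⊕0⊕1⊕1⊕0⊕1⊕1⊕0⊕1⊕0⊕0⊕0⊕0⊕1⊕0 = 0
s2 (pos 2,3,6,7,10,11,14,15,18,19,22,23,26,27,30,31): 1⊕0⊕1⊕1⊕0⊕0⊕1⊕1⊕0⊕1⊕1⊕0⊕1⊕0⊕1⊕0 = 1
s4 (pos 4,5,6,7,12,13,14,15,20,21,22,23,28,29,30,31): 1⊕0⊕1⊕1⊕0⊕1⊕1⊕1⊕0⊕0⊕1⊕0⊕0⊕1⊕1⊕0 = 1
s8 (pos 8,9,10,11,12,13,14,15,24,25,26,27,28,29,30,31): 1⊕1⊕0⊕0⊕0⊕1⊕1⊕1⊕0⊕0⊕1⊕0⊕0⊕1⊕1⊕0 = 0
s16 (pos 16,17,18,19,20,21,22,23,24,25,26,27,28,29,30,31): 1⊕0⊕0⊕1⊕0⊕0⊕1⊕0⊕0⊕0⊕1⊕0⊕0⊕1⊕1⊕0 = 0
Syndrome s16…s1 = 00110 → error at position 6.
Flip position 6: 0101011110001111001001000100110 → 0101001110001111001001000100110
Read data bits from positions 3,5,6,7,9,10,11,12,13,14,15,17,18,19,20,21,22,23,24,25,26,27,28,29,30,31: 00011000111001001000100110

00011000111001001000100110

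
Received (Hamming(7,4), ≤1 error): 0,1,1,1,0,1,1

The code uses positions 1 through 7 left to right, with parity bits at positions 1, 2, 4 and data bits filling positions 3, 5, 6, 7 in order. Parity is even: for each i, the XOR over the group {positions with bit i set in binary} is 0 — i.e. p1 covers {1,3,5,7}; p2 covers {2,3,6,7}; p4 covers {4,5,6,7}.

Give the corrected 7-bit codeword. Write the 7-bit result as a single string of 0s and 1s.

s1 (pos 1,3,5,7): 0⊕1⊕0⊕1 = 0
s2 (pos 2,3,6,7): 1⊕1⊕1⊕1 = 0
s4 (pos 4,5,6,7): 1⊕0⊕1⊕1 = 1
Syndrome s4…s1 = 100 → error at position 4.
Flip position 4: 0111011 → 0110011

0110011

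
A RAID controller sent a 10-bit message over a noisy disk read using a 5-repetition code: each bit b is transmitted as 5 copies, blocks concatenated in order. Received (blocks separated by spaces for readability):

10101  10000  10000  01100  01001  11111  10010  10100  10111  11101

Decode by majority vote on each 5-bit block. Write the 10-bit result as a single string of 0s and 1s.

1000010011

Block 1 (10101): 3 ones → 1
Block 2 (10000): 1 one → 0
Block 3 (10000): 1 one → 0
Block 4 (01100): 2 ones → 0
Block 5 (01001): 2 ones → 0
Block 6 (11111): 5 ones → 1
Block 7 (10010): 2 ones → 0
Block 8 (10100): 2 ones → 0
Block 9 (10111): 4 ones → 1
Block 10 (11101): 4 ones → 1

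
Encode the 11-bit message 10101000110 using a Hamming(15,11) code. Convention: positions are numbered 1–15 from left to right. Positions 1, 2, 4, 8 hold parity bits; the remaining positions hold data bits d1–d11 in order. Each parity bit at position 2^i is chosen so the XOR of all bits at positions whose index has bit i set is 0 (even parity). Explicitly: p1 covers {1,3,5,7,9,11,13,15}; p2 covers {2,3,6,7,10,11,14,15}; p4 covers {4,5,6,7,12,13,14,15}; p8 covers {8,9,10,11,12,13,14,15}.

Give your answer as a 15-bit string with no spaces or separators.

Place data at non-parity positions: p1 p2 1 p4 0 1 0 p8 1 0 0 0 1 1 0
p1 (pos 1,3,5,7,9,11,13,15): XOR of data positions = 1⊕0⊕0⊕1⊕0⊕1⊕0 = 1
p2 (pos 2,3,6,7,10,11,14,15): XOR of data positions = 1⊕1⊕0⊕0⊕0⊕1⊕0 = 1
p4 (pos 4,5,6,7,12,13,14,15): XOR of data positions = 0⊕1⊕0⊕0⊕1⊕1⊕0 = 1
p8 (pos 8,9,10,11,12,13,14,15): XOR of data positions = 1⊕0⊕0⊕0⊕1⊕1⊕0 = 1
Codeword: 111101011000110

111101011000110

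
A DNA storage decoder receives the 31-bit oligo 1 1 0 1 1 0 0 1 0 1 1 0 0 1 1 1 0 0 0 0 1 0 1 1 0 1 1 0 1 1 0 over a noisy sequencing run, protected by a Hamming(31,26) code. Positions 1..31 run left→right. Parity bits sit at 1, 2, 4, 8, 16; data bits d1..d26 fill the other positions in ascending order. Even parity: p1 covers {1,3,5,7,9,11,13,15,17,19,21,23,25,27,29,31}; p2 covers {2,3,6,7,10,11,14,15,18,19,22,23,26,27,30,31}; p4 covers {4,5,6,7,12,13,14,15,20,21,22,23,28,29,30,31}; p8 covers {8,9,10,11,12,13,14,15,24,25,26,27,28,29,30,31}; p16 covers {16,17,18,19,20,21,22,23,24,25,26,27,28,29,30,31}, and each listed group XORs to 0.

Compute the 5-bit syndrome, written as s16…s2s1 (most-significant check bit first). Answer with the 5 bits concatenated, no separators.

s1 (pos 1,3,5,7,9,11,13,15,17,19,21,23,25,27,29,31): 1⊕0⊕1⊕0⊕0⊕1⊕0⊕1⊕0⊕0⊕1⊕1⊕0⊕1⊕1⊕0 = 0
s2 (pos 2,3,6,7,10,11,14,15,18,19,22,23,26,27,30,31): 1⊕0⊕0⊕0⊕1⊕1⊕1⊕1⊕0⊕0⊕0⊕1⊕1⊕1⊕1⊕0 = 1
s4 (pos 4,5,6,7,12,13,14,15,20,21,22,23,28,29,30,31): 1⊕1⊕0⊕0⊕0⊕0⊕1⊕1⊕0⊕1⊕0⊕1⊕0⊕1⊕1⊕0 = 0
s8 (pos 8,9,10,11,12,13,14,15,24,25,26,27,28,29,30,31): 1⊕0⊕1⊕1⊕0⊕0⊕1⊕1⊕1⊕0⊕1⊕1⊕0⊕1⊕1⊕0 = 0
s16 (pos 16,17,18,19,20,21,22,23,24,25,26,27,28,29,30,31): 1⊕0⊕0⊕0⊕0⊕1⊕0⊕1⊕1⊕0⊕1⊕1⊕0⊕1⊕1⊕0 = 0
Syndrome s16…s1 = 00010 → error at position 2.

00010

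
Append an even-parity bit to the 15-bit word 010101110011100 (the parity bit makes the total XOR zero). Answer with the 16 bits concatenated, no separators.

0101011100111000

XOR of the 15 data bits: 0⊕1⊕0⊕1⊕0⊕1⊕1⊕1⊕0⊕0⊕1⊕1⊕1⊕0⊕0 = 0
Parity bit = 0 (so all 16 bits XOR to 0).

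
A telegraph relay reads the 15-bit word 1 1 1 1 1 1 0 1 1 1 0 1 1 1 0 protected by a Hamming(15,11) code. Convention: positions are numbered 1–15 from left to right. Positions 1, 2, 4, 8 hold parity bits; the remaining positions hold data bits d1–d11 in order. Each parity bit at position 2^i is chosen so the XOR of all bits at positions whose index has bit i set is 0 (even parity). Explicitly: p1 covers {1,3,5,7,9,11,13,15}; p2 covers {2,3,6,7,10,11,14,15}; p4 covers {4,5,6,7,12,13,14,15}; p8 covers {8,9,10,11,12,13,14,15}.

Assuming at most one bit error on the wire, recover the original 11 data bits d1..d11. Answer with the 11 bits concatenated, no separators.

s1 (pos 1,3,5,7,9,11,13,15): 1⊕1⊕1⊕0⊕1⊕0⊕1⊕0 = 1
s2 (pos 2,3,6,7,10,11,14,15): 1⊕1⊕1⊕0⊕1⊕0⊕1⊕0 = 1
s4 (pos 4,5,6,7,12,13,14,15): 1⊕1⊕1⊕0⊕1⊕1⊕1⊕0 = 0
s8 (pos 8,9,10,11,12,13,14,15): 1⊕1⊕1⊕0⊕1⊕1⊕1⊕0 = 0
Syndrome s8…s1 = 0011 → error at position 3.
Flip position 3: 111111011101110 → 110111011101110
Read data bits from positions 3,5,6,7,9,10,11,12,13,14,15: 01101101110

01101101110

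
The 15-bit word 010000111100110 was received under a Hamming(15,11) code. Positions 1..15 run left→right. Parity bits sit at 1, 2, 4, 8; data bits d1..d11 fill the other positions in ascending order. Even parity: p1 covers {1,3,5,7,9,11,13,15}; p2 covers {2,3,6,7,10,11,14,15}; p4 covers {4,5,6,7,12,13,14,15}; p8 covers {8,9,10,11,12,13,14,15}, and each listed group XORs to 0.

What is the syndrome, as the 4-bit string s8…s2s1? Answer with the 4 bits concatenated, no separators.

s1 (pos 1,3,5,7,9,11,13,15): 0⊕0⊕0⊕1⊕1⊕0⊕1⊕0 = 1
s2 (pos 2,3,6,7,10,11,14,15): 1⊕0⊕0⊕1⊕1⊕0⊕1⊕0 = 0
s4 (pos 4,5,6,7,12,13,14,15): 0⊕0⊕0⊕1⊕0⊕1⊕1⊕0 = 1
s8 (pos 8,9,10,11,12,13,14,15): 1⊕1⊕1⊕0⊕0⊕1⊕1⊕0 = 1
Syndrome s8…s1 = 1101 → error at position 13.

1101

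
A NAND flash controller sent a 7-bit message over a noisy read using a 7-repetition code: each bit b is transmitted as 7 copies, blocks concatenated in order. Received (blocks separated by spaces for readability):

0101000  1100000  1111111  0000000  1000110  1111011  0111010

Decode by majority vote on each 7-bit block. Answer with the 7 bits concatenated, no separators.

0010011

Block 1 (0101000): 2 ones → 0
Block 2 (1100000): 2 ones → 0
Block 3 (1111111): 7 ones → 1
Block 4 (0000000): 0 ones → 0
Block 5 (1000110): 3 ones → 0
Block 6 (1111011): 6 ones → 1
Block 7 (0111010): 4 ones → 1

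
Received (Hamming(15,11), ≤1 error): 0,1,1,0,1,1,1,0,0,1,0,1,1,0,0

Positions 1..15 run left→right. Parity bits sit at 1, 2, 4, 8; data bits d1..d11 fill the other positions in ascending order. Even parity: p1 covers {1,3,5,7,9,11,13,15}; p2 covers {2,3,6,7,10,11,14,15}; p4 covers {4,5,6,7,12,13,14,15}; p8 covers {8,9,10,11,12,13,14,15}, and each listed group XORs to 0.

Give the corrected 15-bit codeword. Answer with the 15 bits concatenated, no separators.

s1 (pos 1,3,5,7,9,11,13,15): 0⊕1⊕1⊕1⊕0⊕0⊕1⊕0 = 0
s2 (pos 2,3,6,7,10,11,14,15): 1⊕1⊕1⊕1⊕1⊕0⊕0⊕0 = 1
s4 (pos 4,5,6,7,12,13,14,15): 0⊕1⊕1⊕1⊕1⊕1⊕0⊕0 = 1
s8 (pos 8,9,10,11,12,13,14,15): 0⊕0⊕1⊕0⊕1⊕1⊕0⊕0 = 1
Syndrome s8…s1 = 1110 → error at position 14.
Flip position 14: 011011100101100 → 011011100101110

011011100101110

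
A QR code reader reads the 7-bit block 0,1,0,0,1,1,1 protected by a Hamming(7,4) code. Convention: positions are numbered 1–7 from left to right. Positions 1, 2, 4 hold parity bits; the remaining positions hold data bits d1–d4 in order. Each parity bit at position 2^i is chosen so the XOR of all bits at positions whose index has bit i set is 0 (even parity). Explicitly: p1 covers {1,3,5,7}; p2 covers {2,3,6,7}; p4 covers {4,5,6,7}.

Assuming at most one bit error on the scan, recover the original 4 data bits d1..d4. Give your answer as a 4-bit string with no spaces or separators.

0101

s1 (pos 1,3,5,7): 0⊕0⊕1⊕1 = 0
s2 (pos 2,3,6,7): 1⊕0⊕1⊕1 = 1
s4 (pos 4,5,6,7): 0⊕1⊕1⊕1 = 1
Syndrome s4…s1 = 110 → error at position 6.
Flip position 6: 0100111 → 0100101
Read data bits from positions 3,5,6,7: 0101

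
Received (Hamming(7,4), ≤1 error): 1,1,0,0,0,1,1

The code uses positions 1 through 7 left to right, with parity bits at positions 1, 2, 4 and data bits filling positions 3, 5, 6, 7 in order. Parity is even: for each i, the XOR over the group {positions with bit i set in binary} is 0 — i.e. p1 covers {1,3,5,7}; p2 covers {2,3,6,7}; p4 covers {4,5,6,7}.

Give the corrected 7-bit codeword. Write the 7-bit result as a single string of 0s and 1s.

s1 (pos 1,3,5,7): 1⊕0⊕0⊕1 = 0
s2 (pos 2,3,6,7): 1⊕0⊕1⊕1 = 1
s4 (pos 4,5,6,7): 0⊕0⊕1⊕1 = 0
Syndrome s4…s1 = 010 → error at position 2.
Flip position 2: 1100011 → 1000011

1000011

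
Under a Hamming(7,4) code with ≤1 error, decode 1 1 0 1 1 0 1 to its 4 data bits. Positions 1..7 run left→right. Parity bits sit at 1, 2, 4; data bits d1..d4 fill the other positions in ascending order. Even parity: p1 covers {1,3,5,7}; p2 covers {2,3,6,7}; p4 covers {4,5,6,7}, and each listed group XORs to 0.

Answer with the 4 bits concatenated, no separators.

s1 (pos 1,3,5,7): 1⊕0⊕1⊕1 = 1
s2 (pos 2,3,6,7): 1⊕0⊕0⊕1 = 0
s4 (pos 4,5,6,7): 1⊕1⊕0⊕1 = 1
Syndrome s4…s1 = 101 → error at position 5.
Flip position 5: 1101101 → 1101001
Read data bits from positions 3,5,6,7: 0001

0001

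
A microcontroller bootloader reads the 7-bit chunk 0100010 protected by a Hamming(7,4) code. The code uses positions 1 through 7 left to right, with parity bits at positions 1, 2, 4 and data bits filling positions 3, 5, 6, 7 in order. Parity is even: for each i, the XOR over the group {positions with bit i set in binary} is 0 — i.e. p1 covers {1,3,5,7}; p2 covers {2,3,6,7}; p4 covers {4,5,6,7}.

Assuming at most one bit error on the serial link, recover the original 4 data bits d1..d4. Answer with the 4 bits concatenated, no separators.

s1 (pos 1,3,5,7): 0⊕0⊕0⊕0 = 0
s2 (pos 2,3,6,7): 1⊕0⊕1⊕0 = 0
s4 (pos 4,5,6,7): 0⊕0⊕1⊕0 = 1
Syndrome s4…s1 = 100 → error at position 4.
Flip position 4: 0100010 → 0101010
Read data bits from positions 3,5,6,7: 0010

0010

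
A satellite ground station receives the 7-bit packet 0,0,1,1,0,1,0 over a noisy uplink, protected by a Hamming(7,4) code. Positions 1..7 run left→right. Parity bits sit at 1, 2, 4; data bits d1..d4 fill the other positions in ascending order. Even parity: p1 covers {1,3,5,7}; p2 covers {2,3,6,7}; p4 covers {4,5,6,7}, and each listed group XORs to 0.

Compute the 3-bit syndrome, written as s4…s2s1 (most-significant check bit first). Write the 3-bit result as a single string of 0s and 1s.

s1 (pos 1,3,5,7): 0⊕1⊕0⊕0 = 1
s2 (pos 2,3,6,7): 0⊕1⊕1⊕0 = 0
s4 (pos 4,5,6,7): 1⊕0⊕1⊕0 = 0
Syndrome s4…s1 = 001 → error at position 1.

001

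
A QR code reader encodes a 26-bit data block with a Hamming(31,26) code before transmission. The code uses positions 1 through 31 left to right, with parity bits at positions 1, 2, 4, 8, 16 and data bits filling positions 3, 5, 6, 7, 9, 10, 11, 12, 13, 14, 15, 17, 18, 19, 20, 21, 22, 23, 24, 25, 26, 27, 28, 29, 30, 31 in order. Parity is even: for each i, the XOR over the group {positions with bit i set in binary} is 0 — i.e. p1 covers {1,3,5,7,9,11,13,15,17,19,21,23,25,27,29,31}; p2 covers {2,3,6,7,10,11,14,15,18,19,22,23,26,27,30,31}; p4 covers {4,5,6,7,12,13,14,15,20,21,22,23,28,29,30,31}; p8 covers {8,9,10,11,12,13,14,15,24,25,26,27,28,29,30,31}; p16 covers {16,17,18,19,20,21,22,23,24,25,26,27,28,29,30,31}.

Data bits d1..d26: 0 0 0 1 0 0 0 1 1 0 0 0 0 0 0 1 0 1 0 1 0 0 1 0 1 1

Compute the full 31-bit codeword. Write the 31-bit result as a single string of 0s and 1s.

Place data at non-parity positions: p1 p2 0 p4 0 0 1 p8 0 0 0 1 1 0 0 p16 0 0 0 0 1 0 1 0 1 0 0 1 0 1 1
p1 (pos 1,3,5,7,9,11,13,15,17,19,21,23,25,27,29,31): XOR of data positions = 0⊕0⊕1⊕0⊕0⊕1⊕0⊕0⊕0⊕1⊕1⊕1⊕0⊕0⊕1 = 0
p2 (pos 2,3,6,7,10,11,14,15,18,19,22,23,26,27,30,31): XOR of data positions = 0⊕0⊕1⊕0⊕0⊕0⊕0⊕0⊕0⊕0⊕1⊕0⊕0⊕1⊕1 = 0
p4 (pos 4,5,6,7,12,13,14,15,20,21,22,23,28,29,30,31): XOR of data positions = 0⊕0⊕1⊕1⊕1⊕0⊕0⊕0⊕1⊕0⊕1⊕1⊕0⊕1⊕1 = 0
p8 (pos 8,9,10,11,12,13,14,15,24,25,26,27,28,29,30,31): XOR of data positions = 0⊕0⊕0⊕1⊕1⊕0⊕0⊕0⊕1⊕0⊕0⊕1⊕0⊕1⊕1 = 0
p16 (pos 16,17,18,19,20,21,22,23,24,25,26,27,28,29,30,31): XOR of data positions = 0⊕0⊕0⊕0⊕1⊕0⊕1⊕0⊕1⊕0⊕0⊕1⊕0⊕1⊕1 = 0
Codeword: 0000001000011000000010101001011

0000001000011000000010101001011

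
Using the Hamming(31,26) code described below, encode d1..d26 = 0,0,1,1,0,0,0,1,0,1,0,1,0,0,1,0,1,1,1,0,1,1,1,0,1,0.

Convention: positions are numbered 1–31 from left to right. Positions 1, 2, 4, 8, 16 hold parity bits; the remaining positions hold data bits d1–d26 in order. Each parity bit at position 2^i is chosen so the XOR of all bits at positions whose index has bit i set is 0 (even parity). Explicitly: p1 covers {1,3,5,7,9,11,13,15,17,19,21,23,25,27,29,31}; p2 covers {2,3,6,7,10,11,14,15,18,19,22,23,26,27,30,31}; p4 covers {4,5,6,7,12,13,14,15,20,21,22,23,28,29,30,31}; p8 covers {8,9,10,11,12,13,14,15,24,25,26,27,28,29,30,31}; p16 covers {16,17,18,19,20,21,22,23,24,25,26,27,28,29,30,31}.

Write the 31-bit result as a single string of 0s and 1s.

0001011100010101100101110111010

Place data at non-parity positions: p1 p2 0 p4 0 1 1 p8 0 0 0 1 0 1 0 p16 1 0 0 1 0 1 1 1 0 1 1 1 0 1 0
p1 (pos 1,3,5,7,9,11,13,15,17,19,21,23,25,27,29,31): XOR of data positions = 0⊕0⊕1⊕0⊕0⊕0⊕0⊕1⊕0⊕0⊕1⊕0⊕1⊕0⊕0 = 0
p2 (pos 2,3,6,7,10,11,14,15,18,19,22,23,26,27,30,31): XOR of data positions = 0⊕1⊕1⊕0⊕0⊕1⊕0⊕0⊕0⊕1⊕1⊕1⊕1⊕1⊕0 = 0
p4 (pos 4,5,6,7,12,13,14,15,20,21,22,23,28,29,30,31): XOR of data positions = 0⊕1⊕1⊕1⊕0⊕1⊕0⊕1⊕0⊕1⊕1⊕1⊕0⊕1⊕0 = 1
p8 (pos 8,9,10,11,12,13,14,15,24,25,26,27,28,29,30,31): XOR of data positions = 0⊕0⊕0⊕1⊕0⊕1⊕0⊕1⊕0⊕1⊕1⊕1⊕0⊕1⊕0 = 1
p16 (pos 16,17,18,19,20,21,22,23,24,25,26,27,28,29,30,31): XOR of data positions = 1⊕0⊕0⊕1⊕0⊕1⊕1⊕1⊕0⊕1⊕1⊕1⊕0⊕1⊕0 = 1
Codeword: 0001011100010101100101110111010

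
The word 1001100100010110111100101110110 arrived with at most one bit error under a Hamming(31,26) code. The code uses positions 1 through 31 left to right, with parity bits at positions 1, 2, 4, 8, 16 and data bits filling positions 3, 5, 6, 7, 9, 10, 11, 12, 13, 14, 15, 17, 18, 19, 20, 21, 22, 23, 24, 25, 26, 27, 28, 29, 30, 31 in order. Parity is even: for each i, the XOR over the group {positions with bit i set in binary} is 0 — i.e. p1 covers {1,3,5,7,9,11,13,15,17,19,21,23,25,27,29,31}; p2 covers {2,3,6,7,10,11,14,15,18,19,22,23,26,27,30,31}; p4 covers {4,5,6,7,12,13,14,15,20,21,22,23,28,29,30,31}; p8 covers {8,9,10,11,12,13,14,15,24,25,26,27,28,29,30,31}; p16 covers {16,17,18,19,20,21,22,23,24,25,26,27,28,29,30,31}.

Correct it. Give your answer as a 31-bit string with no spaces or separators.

s1 (pos 1,3,5,7,9,11,13,15,17,19,21,23,25,27,29,31): 1⊕0⊕1⊕0⊕0⊕0⊕0⊕1⊕1⊕1⊕0⊕1⊕1⊕1⊕1⊕0 = 1
s2 (pos 2,3,6,7,10,11,14,15,18,19,22,23,26,27,30,31): 0⊕0⊕0⊕0⊕0⊕0⊕1⊕1⊕1⊕1⊕0⊕1⊕1⊕1⊕1⊕0 = 0
s4 (pos 4,5,6,7,12,13,14,15,20,21,22,23,28,29,30,31): 1⊕1⊕0⊕0⊕1⊕0⊕1⊕1⊕1⊕0⊕0⊕1⊕0⊕1⊕1⊕0 = 1
s8 (pos 8,9,10,11,12,13,14,15,24,25,26,27,28,29,30,31): 1⊕0⊕0⊕0⊕1⊕0⊕1⊕1⊕0⊕1⊕1⊕1⊕0⊕1⊕1⊕0 = 1
s16 (pos 16,17,18,19,20,21,22,23,24,25,26,27,28,29,30,31): 0⊕1⊕1⊕1⊕1⊕0⊕0⊕1⊕0⊕1⊕1⊕1⊕0⊕1⊕1⊕0 = 0
Syndrome s16…s1 = 01101 → error at position 13.
Flip position 13: 1001100100010110111100101110110 → 1001100100011110111100101110110

1001100100011110111100101110110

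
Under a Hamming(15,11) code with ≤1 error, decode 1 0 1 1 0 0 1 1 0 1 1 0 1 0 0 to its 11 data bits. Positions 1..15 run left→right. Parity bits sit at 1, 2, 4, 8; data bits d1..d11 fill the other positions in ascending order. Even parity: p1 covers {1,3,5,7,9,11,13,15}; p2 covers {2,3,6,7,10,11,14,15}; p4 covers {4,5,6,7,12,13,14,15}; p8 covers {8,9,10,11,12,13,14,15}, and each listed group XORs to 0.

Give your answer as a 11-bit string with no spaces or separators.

11010110100

s1 (pos 1,3,5,7,9,11,13,15): 1⊕1⊕0⊕1⊕0⊕1⊕1⊕0 = 1
s2 (pos 2,3,6,7,10,11,14,15): 0⊕1⊕0⊕1⊕1⊕1⊕0⊕0 = 0
s4 (pos 4,5,6,7,12,13,14,15): 1⊕0⊕0⊕1⊕0⊕1⊕0⊕0 = 1
s8 (pos 8,9,10,11,12,13,14,15): 1⊕0⊕1⊕1⊕0⊕1⊕0⊕0 = 0
Syndrome s8…s1 = 0101 → error at position 5.
Flip position 5: 101100110110100 → 101110110110100
Read data bits from positions 3,5,6,7,9,10,11,12,13,14,15: 11010110100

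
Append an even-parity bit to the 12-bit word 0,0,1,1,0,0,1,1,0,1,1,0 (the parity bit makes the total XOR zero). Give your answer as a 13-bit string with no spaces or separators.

0011001101100

XOR of the 12 data bits: 0⊕0⊕1⊕1⊕0⊕0⊕1⊕1⊕0⊕1⊕1⊕0 = 0
Parity bit = 0 (so all 13 bits XOR to 0).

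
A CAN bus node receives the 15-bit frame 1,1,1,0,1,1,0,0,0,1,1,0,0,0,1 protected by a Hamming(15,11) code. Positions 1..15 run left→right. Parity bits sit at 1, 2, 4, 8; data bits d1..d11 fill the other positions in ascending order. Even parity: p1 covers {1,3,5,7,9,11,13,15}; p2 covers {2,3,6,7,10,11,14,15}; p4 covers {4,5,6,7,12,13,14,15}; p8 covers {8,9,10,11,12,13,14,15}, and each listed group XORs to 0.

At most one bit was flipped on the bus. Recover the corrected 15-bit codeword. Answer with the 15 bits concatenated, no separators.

111011000110101

s1 (pos 1,3,5,7,9,11,13,15): 1⊕1⊕1⊕0⊕0⊕1⊕0⊕1 = 1
s2 (pos 2,3,6,7,10,11,14,15): 1⊕1⊕1⊕0⊕1⊕1⊕0⊕1 = 0
s4 (pos 4,5,6,7,12,13,14,15): 0⊕1⊕1⊕0⊕0⊕0⊕0⊕1 = 1
s8 (pos 8,9,10,11,12,13,14,15): 0⊕0⊕1⊕1⊕0⊕0⊕0⊕1 = 1
Syndrome s8…s1 = 1101 → error at position 13.
Flip position 13: 111011000110001 → 111011000110101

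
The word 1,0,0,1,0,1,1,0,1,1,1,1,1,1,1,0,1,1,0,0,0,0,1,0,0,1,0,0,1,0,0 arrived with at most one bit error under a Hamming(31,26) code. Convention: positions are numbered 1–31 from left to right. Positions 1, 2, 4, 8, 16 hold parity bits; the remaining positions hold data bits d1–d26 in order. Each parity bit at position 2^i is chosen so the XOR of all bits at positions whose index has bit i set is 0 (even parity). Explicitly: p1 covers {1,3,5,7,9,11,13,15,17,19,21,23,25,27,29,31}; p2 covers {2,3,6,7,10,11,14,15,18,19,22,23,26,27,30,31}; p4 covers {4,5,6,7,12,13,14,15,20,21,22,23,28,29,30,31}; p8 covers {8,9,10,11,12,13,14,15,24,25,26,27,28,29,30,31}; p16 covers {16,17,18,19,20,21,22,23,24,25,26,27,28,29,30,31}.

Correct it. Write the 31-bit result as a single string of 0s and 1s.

1001011011111110110000100100101

s1 (pos 1,3,5,7,9,11,13,15,17,19,21,23,25,27,29,31): 1⊕0⊕0⊕1⊕1⊕1⊕1⊕1⊕1⊕0⊕0⊕1⊕0⊕0⊕1⊕0 = 1
s2 (pos 2,3,6,7,10,11,14,15,18,19,22,23,26,27,30,31): 0⊕0⊕1⊕1⊕1⊕1⊕1⊕1⊕1⊕0⊕0⊕1⊕1⊕0⊕0⊕0 = 1
s4 (pos 4,5,6,7,12,13,14,15,20,21,22,23,28,29,30,31): 1⊕0⊕1⊕1⊕1⊕1⊕1⊕1⊕0⊕0⊕0⊕1⊕0⊕1⊕0⊕0 = 1
s8 (pos 8,9,10,11,12,13,14,15,24,25,26,27,28,29,30,31): 0⊕1⊕1⊕1⊕1⊕1⊕1⊕1⊕0⊕0⊕1⊕0⊕0⊕1⊕0⊕0 = 1
s16 (pos 16,17,18,19,20,21,22,23,24,25,26,27,28,29,30,31): 0⊕1⊕1⊕0⊕0⊕0⊕0⊕1⊕0⊕0⊕1⊕0⊕0⊕1⊕0⊕0 = 1
Syndrome s16…s1 = 11111 → error at position 31.
Flip position 31: 1001011011111110110000100100100 → 1001011011111110110000100100101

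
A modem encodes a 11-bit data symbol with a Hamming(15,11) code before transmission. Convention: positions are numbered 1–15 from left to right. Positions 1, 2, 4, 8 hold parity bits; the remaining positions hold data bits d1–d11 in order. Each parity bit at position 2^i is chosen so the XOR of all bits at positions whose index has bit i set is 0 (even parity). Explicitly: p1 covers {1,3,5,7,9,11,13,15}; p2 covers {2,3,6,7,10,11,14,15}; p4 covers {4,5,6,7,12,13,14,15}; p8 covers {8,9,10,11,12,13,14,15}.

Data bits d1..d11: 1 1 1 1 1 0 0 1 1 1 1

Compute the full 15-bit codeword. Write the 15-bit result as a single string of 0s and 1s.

Place data at non-parity positions: p1 p2 1 p4 1 1 1 p8 1 0 0 1 1 1 1
p1 (pos 1,3,5,7,9,11,13,15): XOR of data positions = 1⊕1⊕1⊕1⊕0⊕1⊕1 = 0
p2 (pos 2,3,6,7,10,11,14,15): XOR of data positions = 1⊕1⊕1⊕0⊕0⊕1⊕1 = 1
p4 (pos 4,5,6,7,12,13,14,15): XOR of data positions = 1⊕1⊕1⊕1⊕1⊕1⊕1 = 1
p8 (pos 8,9,10,11,12,13,14,15): XOR of data positions = 1⊕0⊕0⊕1⊕1⊕1⊕1 = 1
Codeword: 011111111001111

011111111001111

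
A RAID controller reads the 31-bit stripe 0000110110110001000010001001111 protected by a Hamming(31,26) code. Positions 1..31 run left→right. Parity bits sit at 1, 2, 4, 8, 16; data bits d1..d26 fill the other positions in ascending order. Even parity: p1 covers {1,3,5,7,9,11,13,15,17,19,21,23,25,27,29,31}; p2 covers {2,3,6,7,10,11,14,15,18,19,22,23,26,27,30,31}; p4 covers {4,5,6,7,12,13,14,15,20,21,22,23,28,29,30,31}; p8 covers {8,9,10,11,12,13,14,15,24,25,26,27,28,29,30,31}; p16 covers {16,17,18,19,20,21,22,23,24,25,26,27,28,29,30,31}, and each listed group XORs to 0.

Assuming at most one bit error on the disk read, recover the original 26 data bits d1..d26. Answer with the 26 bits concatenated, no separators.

s1 (pos 1,3,5,7,9,11,13,15,17,19,21,23,25,27,29,31): 0⊕0⊕1⊕0⊕1⊕1⊕0⊕0⊕0⊕0⊕1⊕0⊕1⊕0⊕1⊕1 = 1
s2 (pos 2,3,6,7,10,11,14,15,18,19,22,23,26,27,30,31): 0⊕0⊕1⊕0⊕0⊕1⊕0⊕0⊕0⊕0⊕0⊕0⊕0⊕0⊕1⊕1 = 0
s4 (pos 4,5,6,7,12,13,14,15,20,21,22,23,28,29,30,31): 0⊕1⊕1⊕0⊕1⊕0⊕0⊕0⊕0⊕1⊕0⊕0⊕1⊕1⊕1⊕1 = 0
s8 (pos 8,9,10,11,12,13,14,15,24,25,26,27,28,29,30,31): 1⊕1⊕0⊕1⊕1⊕0⊕0⊕0⊕0⊕1⊕0⊕0⊕1⊕1⊕1⊕1 = 1
s16 (pos 16,17,18,19,20,21,22,23,24,25,26,27,28,29,30,31): 1⊕0⊕0⊕0⊕0⊕1⊕0⊕0⊕0⊕1⊕0⊕0⊕1⊕1⊕1⊕1 = 1
Syndrome s16…s1 = 11001 → error at position 25.
Flip position 25: 0000110110110001000010001001111 → 0000110110110001000010000001111
Read data bits from positions 3,5,6,7,9,10,11,12,13,14,15,17,18,19,20,21,22,23,24,25,26,27,28,29,30,31: 01101011000000010000001111

01101011000000010000001111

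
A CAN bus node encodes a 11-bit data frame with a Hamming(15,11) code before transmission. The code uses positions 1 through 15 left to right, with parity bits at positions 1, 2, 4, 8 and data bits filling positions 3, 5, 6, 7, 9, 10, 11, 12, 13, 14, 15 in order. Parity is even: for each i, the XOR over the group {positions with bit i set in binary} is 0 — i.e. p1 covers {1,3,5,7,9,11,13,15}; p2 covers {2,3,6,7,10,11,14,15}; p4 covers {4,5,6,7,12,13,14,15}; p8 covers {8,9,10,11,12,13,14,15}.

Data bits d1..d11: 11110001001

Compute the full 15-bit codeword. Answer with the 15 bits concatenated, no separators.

001111100001001

Place data at non-parity positions: p1 p2 1 p4 1 1 1 p8 0 0 0 1 0 0 1
p1 (pos 1,3,5,7,9,11,13,15): XOR of data positions = 1⊕1⊕1⊕0⊕0⊕0⊕1 = 0
p2 (pos 2,3,6,7,10,11,14,15): XOR of data positions = 1⊕1⊕1⊕0⊕0⊕0⊕1 = 0
p4 (pos 4,5,6,7,12,13,14,15): XOR of data positions = 1⊕1⊕1⊕1⊕0⊕0⊕1 = 1
p8 (pos 8,9,10,11,12,13,14,15): XOR of data positions = 0⊕0⊕0⊕1⊕0⊕0⊕1 = 0
Codeword: 001111100001001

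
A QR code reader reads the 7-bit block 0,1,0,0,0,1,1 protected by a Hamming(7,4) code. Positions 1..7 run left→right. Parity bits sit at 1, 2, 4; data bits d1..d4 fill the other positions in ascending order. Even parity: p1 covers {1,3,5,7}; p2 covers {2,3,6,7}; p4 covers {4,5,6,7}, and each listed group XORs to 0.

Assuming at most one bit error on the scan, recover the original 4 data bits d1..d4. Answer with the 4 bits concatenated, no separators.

s1 (pos 1,3,5,7): 0⊕0⊕0⊕1 = 1
s2 (pos 2,3,6,7): 1⊕0⊕1⊕1 = 1
s4 (pos 4,5,6,7): 0⊕0⊕1⊕1 = 0
Syndrome s4…s1 = 011 → error at position 3.
Flip position 3: 0100011 → 0110011
Read data bits from positions 3,5,6,7: 1011

1011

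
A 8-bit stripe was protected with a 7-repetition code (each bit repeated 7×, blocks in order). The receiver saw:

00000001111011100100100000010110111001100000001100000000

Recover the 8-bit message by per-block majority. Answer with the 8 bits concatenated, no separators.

Block 1 (0000000): 0 ones → 0
Block 2 (1111011): 6 ones → 1
Block 3 (1001001): 3 ones → 0
Block 4 (0000001): 1 one → 0
Block 5 (0110111): 5 ones → 1
Block 6 (0011000): 2 ones → 0
Block 7 (0000110): 2 ones → 0
Block 8 (0000000): 0 ones → 0

01001000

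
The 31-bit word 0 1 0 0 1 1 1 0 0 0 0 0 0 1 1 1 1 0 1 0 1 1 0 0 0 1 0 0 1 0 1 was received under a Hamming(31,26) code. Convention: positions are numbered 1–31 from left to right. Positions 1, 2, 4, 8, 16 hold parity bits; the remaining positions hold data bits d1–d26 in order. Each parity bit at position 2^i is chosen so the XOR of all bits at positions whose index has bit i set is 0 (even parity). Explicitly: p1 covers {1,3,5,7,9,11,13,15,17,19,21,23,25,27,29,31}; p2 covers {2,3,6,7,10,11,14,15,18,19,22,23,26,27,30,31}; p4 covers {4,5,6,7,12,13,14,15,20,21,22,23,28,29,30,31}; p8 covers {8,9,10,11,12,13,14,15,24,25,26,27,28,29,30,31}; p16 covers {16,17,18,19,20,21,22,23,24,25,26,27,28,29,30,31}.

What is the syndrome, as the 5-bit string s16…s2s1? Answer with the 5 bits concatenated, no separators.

01110

s1 (pos 1,3,5,7,9,11,13,15,17,19,21,23,25,27,29,31): 0⊕0⊕1⊕1⊕0⊕0⊕0⊕1⊕1⊕1⊕1⊕0⊕0⊕0⊕1⊕1 = 0
s2 (pos 2,3,6,7,10,11,14,15,18,19,22,23,26,27,30,31): 1⊕0⊕1⊕1⊕0⊕0⊕1⊕1⊕0⊕1⊕1⊕0⊕1⊕0⊕0⊕1 = 1
s4 (pos 4,5,6,7,12,13,14,15,20,21,22,23,28,29,30,31): 0⊕1⊕1⊕1⊕0⊕0⊕1⊕1⊕0⊕1⊕1⊕0⊕0⊕1⊕0⊕1 = 1
s8 (pos 8,9,10,11,12,13,14,15,24,25,26,27,28,29,30,31): 0⊕0⊕0⊕0⊕0⊕0⊕1⊕1⊕0⊕0⊕1⊕0⊕0⊕1⊕0⊕1 = 1
s16 (pos 16,17,18,19,20,21,22,23,24,25,26,27,28,29,30,31): 1⊕1⊕0⊕1⊕0⊕1⊕1⊕0⊕0⊕0⊕1⊕0⊕0⊕1⊕0⊕1 = 0
Syndrome s16…s1 = 01110 → error at position 14.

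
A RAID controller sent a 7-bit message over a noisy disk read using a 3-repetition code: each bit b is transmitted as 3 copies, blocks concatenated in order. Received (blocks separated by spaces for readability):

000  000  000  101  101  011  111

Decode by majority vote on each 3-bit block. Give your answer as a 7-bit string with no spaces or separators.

0001111

Block 1 (000): 0 ones → 0
Block 2 (000): 0 ones → 0
Block 3 (000): 0 ones → 0
Block 4 (101): 2 ones → 1
Block 5 (101): 2 ones → 1
Block 6 (011): 2 ones → 1
Block 7 (111): 3 ones → 1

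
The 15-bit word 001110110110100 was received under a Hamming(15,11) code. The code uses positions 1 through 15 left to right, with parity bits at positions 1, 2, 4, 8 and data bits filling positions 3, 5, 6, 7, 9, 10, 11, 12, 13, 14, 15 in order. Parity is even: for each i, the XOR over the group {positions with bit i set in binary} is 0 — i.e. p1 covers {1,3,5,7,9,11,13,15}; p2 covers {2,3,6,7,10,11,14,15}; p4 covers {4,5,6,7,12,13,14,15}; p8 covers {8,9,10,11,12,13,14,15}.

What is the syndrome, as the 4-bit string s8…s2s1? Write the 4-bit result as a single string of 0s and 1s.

0001

s1 (pos 1,3,5,7,9,11,13,15): 0⊕1⊕1⊕1⊕0⊕1⊕1⊕0 = 1
s2 (pos 2,3,6,7,10,11,14,15): 0⊕1⊕0⊕1⊕1⊕1⊕0⊕0 = 0
s4 (pos 4,5,6,7,12,13,14,15): 1⊕1⊕0⊕1⊕0⊕1⊕0⊕0 = 0
s8 (pos 8,9,10,11,12,13,14,15): 1⊕0⊕1⊕1⊕0⊕1⊕0⊕0 = 0
Syndrome s8…s1 = 0001 → error at position 1.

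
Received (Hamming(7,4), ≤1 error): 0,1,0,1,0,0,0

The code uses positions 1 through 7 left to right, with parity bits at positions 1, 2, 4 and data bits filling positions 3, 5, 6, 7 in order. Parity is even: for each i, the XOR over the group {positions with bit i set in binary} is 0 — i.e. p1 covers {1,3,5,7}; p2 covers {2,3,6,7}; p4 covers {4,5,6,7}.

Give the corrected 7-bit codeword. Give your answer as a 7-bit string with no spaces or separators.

0101010

s1 (pos 1,3,5,7): 0⊕0⊕0⊕0 = 0
s2 (pos 2,3,6,7): 1⊕0⊕0⊕0 = 1
s4 (pos 4,5,6,7): 1⊕0⊕0⊕0 = 1
Syndrome s4…s1 = 110 → error at position 6.
Flip position 6: 0101000 → 0101010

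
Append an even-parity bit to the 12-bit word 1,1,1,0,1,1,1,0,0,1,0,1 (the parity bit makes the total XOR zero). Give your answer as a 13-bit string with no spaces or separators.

XOR of the 12 data bits: 1⊕1⊕1⊕0⊕1⊕1⊕1⊕0⊕0⊕1⊕0⊕1 = 0
Parity bit = 0 (so all 13 bits XOR to 0).

1110111001010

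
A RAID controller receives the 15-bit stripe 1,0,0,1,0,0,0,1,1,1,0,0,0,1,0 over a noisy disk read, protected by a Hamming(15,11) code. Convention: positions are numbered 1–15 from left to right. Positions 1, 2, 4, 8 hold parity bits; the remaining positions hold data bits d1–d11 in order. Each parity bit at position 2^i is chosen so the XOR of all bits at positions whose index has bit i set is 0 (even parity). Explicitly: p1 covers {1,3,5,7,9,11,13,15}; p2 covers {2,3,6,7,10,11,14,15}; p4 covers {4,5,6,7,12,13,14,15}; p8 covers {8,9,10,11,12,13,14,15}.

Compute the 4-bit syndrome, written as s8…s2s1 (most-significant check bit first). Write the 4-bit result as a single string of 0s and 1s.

0000

s1 (pos 1,3,5,7,9,11,13,15): 1⊕0⊕0⊕0⊕1⊕0⊕0⊕0 = 0
s2 (pos 2,3,6,7,10,11,14,15): 0⊕0⊕0⊕0⊕1⊕0⊕1⊕0 = 0
s4 (pos 4,5,6,7,12,13,14,15): 1⊕0⊕0⊕0⊕0⊕0⊕1⊕0 = 0
s8 (pos 8,9,10,11,12,13,14,15): 1⊕1⊕1⊕0⊕0⊕0⊕1⊕0 = 0
Syndrome s8…s1 = 0000 → no error.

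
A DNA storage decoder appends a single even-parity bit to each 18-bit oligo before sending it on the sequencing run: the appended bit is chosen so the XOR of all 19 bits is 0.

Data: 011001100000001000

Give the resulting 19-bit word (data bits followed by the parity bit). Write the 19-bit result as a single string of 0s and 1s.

0110011000000010001

XOR of the 18 data bits: 0⊕1⊕1⊕0⊕0⊕1⊕1⊕0⊕0⊕0⊕0⊕0⊕0⊕0⊕1⊕0⊕0⊕0 = 1
Parity bit = 1 (so all 19 bits XOR to 0).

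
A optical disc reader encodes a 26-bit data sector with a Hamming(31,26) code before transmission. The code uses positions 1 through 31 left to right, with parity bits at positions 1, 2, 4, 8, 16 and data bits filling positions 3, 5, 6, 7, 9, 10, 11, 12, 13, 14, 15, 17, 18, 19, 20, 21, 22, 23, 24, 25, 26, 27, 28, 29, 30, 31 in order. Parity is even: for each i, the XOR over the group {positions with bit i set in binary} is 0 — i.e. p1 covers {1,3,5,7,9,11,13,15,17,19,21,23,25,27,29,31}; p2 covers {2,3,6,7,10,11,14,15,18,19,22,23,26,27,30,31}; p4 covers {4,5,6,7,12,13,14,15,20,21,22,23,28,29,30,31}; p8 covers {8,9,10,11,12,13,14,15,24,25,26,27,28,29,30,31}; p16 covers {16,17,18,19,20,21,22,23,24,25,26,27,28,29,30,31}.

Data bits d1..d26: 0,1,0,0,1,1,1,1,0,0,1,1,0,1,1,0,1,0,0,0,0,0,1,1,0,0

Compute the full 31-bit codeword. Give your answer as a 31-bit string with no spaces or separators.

Place data at non-parity positions: p1 p2 0 p4 1 0 0 p8 1 1 1 1 0 0 1 p16 1 0 1 1 0 1 0 0 0 0 0 1 1 0 0
p1 (pos 1,3,5,7,9,11,13,15,17,19,21,23,25,27,29,31): XOR of data positions = 0⊕1⊕0⊕1⊕1⊕0⊕1⊕1⊕1⊕0⊕0⊕0⊕0⊕1⊕0 = 1
p2 (pos 2,3,6,7,10,11,14,15,18,19,22,23,26,27,30,31): XOR of data positions = 0⊕0⊕0⊕1⊕1⊕0⊕1⊕0⊕1⊕1⊕0⊕0⊕0⊕0⊕0 = 1
p4 (pos 4,5,6,7,12,13,14,15,20,21,22,23,28,29,30,31): XOR of data positions = 1⊕0⊕0⊕1⊕0⊕0⊕1⊕1⊕0⊕1⊕0⊕1⊕1⊕0⊕0 = 1
p8 (pos 8,9,10,11,12,13,14,15,24,25,26,27,28,29,30,31): XOR of data positions = 1⊕1⊕1⊕1⊕0⊕0⊕1⊕0⊕0⊕0⊕0⊕1⊕1⊕0⊕0 = 1
p16 (pos 16,17,18,19,20,21,22,23,24,25,26,27,28,29,30,31): XOR of data positions = 1⊕0⊕1⊕1⊕0⊕1⊕0⊕0⊕0⊕0⊕0⊕1⊕1⊕0⊕0 = 0
Codeword: 1101100111110010101101000001100

1101100111110010101101000001100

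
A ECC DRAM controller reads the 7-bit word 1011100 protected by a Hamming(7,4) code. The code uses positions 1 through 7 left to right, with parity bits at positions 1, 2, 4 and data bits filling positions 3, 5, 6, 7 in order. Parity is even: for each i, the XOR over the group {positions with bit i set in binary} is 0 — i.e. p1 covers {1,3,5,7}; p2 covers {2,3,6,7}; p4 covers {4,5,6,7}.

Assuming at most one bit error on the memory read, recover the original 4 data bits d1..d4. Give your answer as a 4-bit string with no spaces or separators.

s1 (pos 1,3,5,7): 1⊕1⊕1⊕0 = 1
s2 (pos 2,3,6,7): 0⊕1⊕0⊕0 = 1
s4 (pos 4,5,6,7): 1⊕1⊕0⊕0 = 0
Syndrome s4…s1 = 011 → error at position 3.
Flip position 3: 1011100 → 1001100
Read data bits from positions 3,5,6,7: 0100

0100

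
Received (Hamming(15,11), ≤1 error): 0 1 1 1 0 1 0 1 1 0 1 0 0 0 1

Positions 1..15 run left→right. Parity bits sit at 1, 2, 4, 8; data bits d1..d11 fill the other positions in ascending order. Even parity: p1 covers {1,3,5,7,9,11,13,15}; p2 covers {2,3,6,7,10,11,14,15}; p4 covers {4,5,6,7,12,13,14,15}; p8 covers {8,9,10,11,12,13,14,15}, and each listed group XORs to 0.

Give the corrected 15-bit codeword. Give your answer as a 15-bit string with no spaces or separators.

011100011010001

s1 (pos 1,3,5,7,9,11,13,15): 0⊕1⊕0⊕0⊕1⊕1⊕0⊕1 = 0
s2 (pos 2,3,6,7,10,11,14,15): 1⊕1⊕1⊕0⊕0⊕1⊕0⊕1 = 1
s4 (pos 4,5,6,7,12,13,14,15): 1⊕0⊕1⊕0⊕0⊕0⊕0⊕1 = 1
s8 (pos 8,9,10,11,12,13,14,15): 1⊕1⊕0⊕1⊕0⊕0⊕0⊕1 = 0
Syndrome s8…s1 = 0110 → error at position 6.
Flip position 6: 011101011010001 → 011100011010001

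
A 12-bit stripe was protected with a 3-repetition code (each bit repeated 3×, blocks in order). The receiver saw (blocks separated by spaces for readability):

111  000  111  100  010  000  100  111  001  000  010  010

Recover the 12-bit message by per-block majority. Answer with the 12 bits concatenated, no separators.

Block 1 (111): 3 ones → 1
Block 2 (000): 0 ones → 0
Block 3 (111): 3 ones → 1
Block 4 (100): 1 one → 0
Block 5 (010): 1 one → 0
Block 6 (000): 0 ones → 0
Block 7 (100): 1 one → 0
Block 8 (111): 3 ones → 1
Block 9 (001): 1 one → 0
Block 10 (000): 0 ones → 0
Block 11 (010): 1 one → 0
Block 12 (010): 1 one → 0

101000010000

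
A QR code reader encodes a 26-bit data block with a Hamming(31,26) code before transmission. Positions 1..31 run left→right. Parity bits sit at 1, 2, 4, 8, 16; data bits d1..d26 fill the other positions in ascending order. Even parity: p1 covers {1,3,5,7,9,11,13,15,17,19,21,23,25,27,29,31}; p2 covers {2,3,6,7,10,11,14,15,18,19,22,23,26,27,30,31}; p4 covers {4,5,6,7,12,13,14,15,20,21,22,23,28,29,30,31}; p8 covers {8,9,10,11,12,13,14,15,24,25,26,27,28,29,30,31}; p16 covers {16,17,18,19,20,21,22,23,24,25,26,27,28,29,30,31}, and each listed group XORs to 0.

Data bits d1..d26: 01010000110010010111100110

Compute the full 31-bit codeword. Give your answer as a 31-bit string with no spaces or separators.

1000101100001100010010111100110

Place data at non-parity positions: p1 p2 0 p4 1 0 1 p8 0 0 0 0 1 1 0 p16 0 1 0 0 1 0 1 1 1 1 0 0 1 1 0
p1 (pos 1,3,5,7,9,11,13,15,17,19,21,23,25,27,29,31): XOR of data positions = 0⊕1⊕1⊕0⊕0⊕1⊕0⊕0⊕0⊕1⊕1⊕1⊕0⊕1⊕0 = 1
p2 (pos 2,3,6,7,10,11,14,15,18,19,22,23,26,27,30,31): XOR of data positions = 0⊕0⊕1⊕0⊕0⊕1⊕0⊕1⊕0⊕0⊕1⊕1⊕0⊕1⊕0 = 0
p4 (pos 4,5,6,7,12,13,14,15,20,21,22,23,28,29,30,31): XOR of data positions = 1⊕0⊕1⊕0⊕1⊕1⊕0⊕0⊕1⊕0⊕1⊕0⊕1⊕1⊕0 = 0
p8 (pos 8,9,10,11,12,13,14,15,24,25,26,27,28,29,30,31): XOR of data positions = 0⊕0⊕0⊕0⊕1⊕1⊕0⊕1⊕1⊕1⊕0⊕0⊕1⊕1⊕0 = 1
p16 (pos 16,17,18,19,20,21,22,23,24,25,26,27,28,29,30,31): XOR of data positions = 0⊕1⊕0⊕0⊕1⊕0⊕1⊕1⊕1⊕1⊕0⊕0⊕1⊕1⊕0 = 0
Codeword: 1000101100001100010010111100110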